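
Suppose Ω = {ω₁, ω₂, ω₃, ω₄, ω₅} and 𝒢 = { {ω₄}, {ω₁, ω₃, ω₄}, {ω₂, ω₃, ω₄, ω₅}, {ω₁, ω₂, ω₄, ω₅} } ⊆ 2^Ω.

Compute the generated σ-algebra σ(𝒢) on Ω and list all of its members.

Answer: σ(𝒢) = { {}, {ω₁}, {ω₃}, {ω₄}, {ω₁, ω₃}, {ω₁, ω₄}, {ω₂, ω₅}, {ω₃, ω₄}, {ω₁, ω₂, ω₅}, {ω₁, ω₃, ω₄}, {ω₂, ω₃, ω₅}, {ω₂, ω₄, ω₅}, {ω₁, ω₂, ω₃, ω₅}, {ω₁, ω₂, ω₄, ω₅}, {ω₂, ω₃, ω₄, ω₅}, Ω }

Derivation:
Initial family (6 sets): { {}, {ω₄}, {ω₁, ω₃, ω₄}, {ω₁, ω₂, ω₄, ω₅}, {ω₂, ω₃, ω₄, ω₅}, Ω }.
Iteration 1: +4 →
  {ω₁}  = ᶜ of {ω₂, ω₃, ω₄, ω₅}
  {ω₃}  = ᶜ of {ω₁, ω₂, ω₄, ω₅}
  {ω₂, ω₅}  = ᶜ of {ω₁, ω₃, ω₄}
  {ω₁, ω₂, ω₃, ω₅}  = ᶜ of {ω₄}
  |family| = 10
Iteration 2 (6 new):
  {ω₁, ω₃}  = {ω₃} ∪ {ω₁}
  {ω₁, ω₄}  = {ω₄} ∪ {ω₁}
  {ω₃, ω₄}  = {ω₃} ∪ {ω₄}
  {ω₁, ω₂, ω₅}  = {ω₂, ω₅} ∪ {ω₁}
  {ω₂, ω₃, ω₅}  = {ω₂, ω₅} ∪ {ω₃}
  {ω₂, ω₄, ω₅}  = {ω₂, ω₅} ∪ {ω₄}
  |family| = 16
Iteration 3: no new sets; the family is a σ-algebra.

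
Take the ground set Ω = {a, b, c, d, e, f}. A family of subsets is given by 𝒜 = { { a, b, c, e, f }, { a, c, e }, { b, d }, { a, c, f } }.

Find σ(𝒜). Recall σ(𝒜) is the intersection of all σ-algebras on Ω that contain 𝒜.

Seed the family with 𝒜 together with ∅ and Ω: { {  }, { b, d }, { a, c, e }, { a, c, f }, { a, b, c, e, f }, Ω }.
Step 1: 6 new —
  { d }  = { a, b, c, e, f }ᶜ
  { b, d, e }  = { a, c, f }ᶜ
  { b, d, f }  = { a, c, e }ᶜ
  { a, c, e, f }  = { b, d }ᶜ
  { a, b, c, d, e }  = { a, c, e } ∪ { b, d }
  { a, b, c, d, f }  = { a, c, f } ∪ { b, d }
  (now 12)
Step 2: 6 new —
  { e }  = { a, b, c, d, f }ᶜ
  { f }  = { a, b, c, d, e }ᶜ
  { a, c, d, e }  = { a, c, e } ∪ { d }
  { a, c, d, f }  = { a, c, f } ∪ { d }
  { b, d, e, f }  = { b, d, f } ∪ { b, d, e }
  { a, c, d, e, f }  = { a, c, e, f } ∪ { d }
  (now 18)
Step 3: 7 new —
  { b }  = { a, c, d, e, f }ᶜ
  { a, c }  = { b, d, e, f }ᶜ
  { b, e }  = { a, c, d, f }ᶜ
  { b, f }  = { a, c, d, e }ᶜ
  { d, e }  = { d } ∪ { e }
  { d, f }  = { d } ∪ { f }
  { e, f }  = { e } ∪ { f }
  (now 25)
Step 4 adds 7:
  { a, b, c }  = { b } ∪ { a, c }
  { a, c, d }  = { a, c } ∪ { d }
  { b, e, f }  = { b, e } ∪ { e, f }
  { d, e, f }  = { e, f } ∪ { d, e }
  { a, b, c, d }  = { e, f }ᶜ
  { a, b, c, e }  = { d, f }ᶜ
  { a, b, c, f }  = { d, e }ᶜ
  (now 32)
Step 5: already closed under ᶜ and ∪.

σ(𝒜) = { {  }, { b }, { d }, { e }, { f }, { a, c }, { b, d }, { b, e }, { b, f }, { d, e }, { d, f }, { e, f }, { a, b, c }, { a, c, d }, { a, c, e }, { a, c, f }, { b, d, e }, { b, d, f }, { b, e, f }, { d, e, f }, { a, b, c, d }, { a, b, c, e }, { a, b, c, f }, { a, c, d, e }, { a, c, d, f }, { a, c, e, f }, { b, d, e, f }, { a, b, c, d, e }, { a, b, c, d, f }, { a, b, c, e, f }, { a, c, d, e, f }, Ω }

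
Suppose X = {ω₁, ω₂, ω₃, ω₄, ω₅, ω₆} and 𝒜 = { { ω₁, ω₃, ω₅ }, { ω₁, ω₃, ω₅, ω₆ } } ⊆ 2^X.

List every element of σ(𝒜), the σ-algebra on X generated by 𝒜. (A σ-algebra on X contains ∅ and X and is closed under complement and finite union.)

|σ(𝒜)| = 8.  σ(𝒜) = { {  }, { ω₆ }, { ω₂, ω₄ }, { ω₁, ω₃, ω₅ }, { ω₂, ω₄, ω₆ }, { ω₁, ω₃, ω₅, ω₆ }, { ω₁, ω₂, ω₃, ω₄, ω₅ }, X }

Check:
Initial family (4 sets): { {  }, { ω₁, ω₃, ω₅ }, { ω₁, ω₃, ω₅, ω₆ }, X }.
Round 1: 2 new —
  { ω₂, ω₄ }  = { ω₁, ω₃, ω₅, ω₆ }ᶜ
  { ω₂, ω₄, ω₆ }  = { ω₁, ω₃, ω₅ }ᶜ
  |family| = 6
Round 2 (1 new):
  { ω₁, ω₂, ω₃, ω₄, ω₅ }  = { ω₁, ω₃, ω₅ } ∪ { ω₂, ω₄ }
  |family| = 7
Round 3 adds 1:
  { ω₆ }  = { ω₁, ω₂, ω₃, ω₄, ω₅ }ᶜ
  |family| = 8
Round 4: already closed under ᶜ and ∪.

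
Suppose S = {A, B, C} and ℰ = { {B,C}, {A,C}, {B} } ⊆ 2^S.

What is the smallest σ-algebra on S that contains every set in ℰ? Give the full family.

|σ(ℰ)| = 8.  σ(ℰ) = { {}, {A}, {B}, {C}, {A,B}, {A,C}, {B,C}, S }

Derivation:
Initial family (5 sets): { {}, {B}, {A,C}, {B,C}, S }.
Iteration 1: +1 →
  {A}  = ᶜ of {B,C}
Iteration 2 adds 1:
  {A,B}  = {B} ∪ {A}
Iteration 3: 1 new —
  {C}  = ᶜ of {A,B}
Iteration 4 adds nothing — fixpoint reached.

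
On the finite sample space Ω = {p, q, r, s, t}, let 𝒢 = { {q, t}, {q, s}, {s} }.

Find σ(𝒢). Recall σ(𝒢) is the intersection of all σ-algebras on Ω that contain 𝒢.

Seed the family with 𝒢 together with ∅ and Ω: { ∅, {s}, {q, s}, {q, t}, Ω }.
Step 1: +4 →
  {p, r, s}  = ᶜ of {q, t}
  {p, r, t}  = ᶜ of {q, s}
  {q, s, t}  = {q, t} ∪ {s}
  {p, q, r, t}  = ᶜ of {s}
  — 9 sets.
Step 2 (3 new):
  {p, r}  = ᶜ of {q, s, t}
  {p, q, r, s}  = {p, r, s} ∪ {q, s}
  {p, r, s, t}  = {p, r, t} ∪ {p, r, s}
  — 12 sets.
Step 3: +2 →
  {q}  = ᶜ of {p, r, s, t}
  {t}  = ᶜ of {p, q, r, s}
  — 14 sets.
Step 4 adds 2:
  {s, t}  = {s} ∪ {t}
  {p, q, r}  = {p, r} ∪ {q}
  — 16 sets.
Step 5: closed — nothing new.

σ(𝒢) = { ∅, {q}, {s}, {t}, {p, r}, {q, s}, {q, t}, {s, t}, {p, q, r}, {p, r, s}, {p, r, t}, {q, s, t}, {p, q, r, s}, {p, q, r, t}, {p, r, s, t}, Ω }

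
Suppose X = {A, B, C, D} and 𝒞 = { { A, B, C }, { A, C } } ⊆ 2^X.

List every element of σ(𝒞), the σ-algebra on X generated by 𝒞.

Answer: σ(𝒞) = { {}, { B }, { D }, { A, C }, { B, D }, { A, B, C }, { A, C, D }, X }

Working:
Take S₀ = 𝒞 ∪ {∅, X} = { {}, { A, C }, { A, B, C }, X }.
Step 1: 2 new —
  { D }  = X∖{ A, B, C }
  { B, D }  = X∖{ A, C }
Step 2. New:
  { A, C, D }  = { A, C } ∪ { D }
Step 3: +1 →
  { B }  = X∖{ A, C, D }
Step 4: stable.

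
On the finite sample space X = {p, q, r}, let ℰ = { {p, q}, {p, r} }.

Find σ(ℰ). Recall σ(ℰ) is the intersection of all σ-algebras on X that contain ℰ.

Seed the family with ℰ together with ∅ and X: { {}, {p, q}, {p, r}, X }.
Step 1: +2 →
  {q}  = X∖{p, r}
  {r}  = X∖{p, q}
  [6 total]
Step 2 adds 1:
  {q, r}  = {r} ∪ {q}
  [7 total]
Step 3: +1 →
  {p}  = X∖{q, r}
  [8 total]
After Step 4 the family is unchanged; done.

|σ(ℰ)| = 8.  σ(ℰ) = { {}, {p}, {q}, {r}, {p, q}, {p, r}, {q, r}, X }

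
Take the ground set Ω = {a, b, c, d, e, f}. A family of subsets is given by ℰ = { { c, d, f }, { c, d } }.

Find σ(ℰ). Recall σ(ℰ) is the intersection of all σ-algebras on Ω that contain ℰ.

|σ(ℰ)| = 8.  σ(ℰ) = { {  }, { f }, { c, d }, { a, b, e }, { c, d, f }, { a, b, e, f }, { a, b, c, d, e }, Ω }

Derivation:
Initial family (4 sets): { {  }, { c, d }, { c, d, f }, Ω }.
Round 1: +2 →
  { a, b, e }  = Ω∖{ c, d, f }
  { a, b, e, f }  = Ω∖{ c, d }
Round 2: 1 new —
  { a, b, c, d, e }  = { a, b, e } ∪ { c, d }
Round 3 adds 1:
  { f }  = Ω∖{ a, b, c, d, e }
Round 4: already closed under ᶜ and ∪.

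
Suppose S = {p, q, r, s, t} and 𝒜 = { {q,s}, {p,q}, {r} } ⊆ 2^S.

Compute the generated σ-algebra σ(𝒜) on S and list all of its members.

Begin from { {}, {r}, {p,q}, {q,s}, S } (that is, 𝒜 plus ∅ and S).
Round 1 adds 6:
  {p,q,r}  = {r} ∪ {p,q}
  {p,q,s}  = {p,q} ∪ {q,s}
  {p,r,t}  = S∖{q,s}
  {q,r,s}  = {r} ∪ {q,s}
  {r,s,t}  = S∖{p,q}
  {p,q,s,t}  = S∖{r}
  — 11 sets.
Round 2: 7 new —
  {p,t}  = S∖{q,r,s}
  {r,t}  = S∖{p,q,s}
  {s,t}  = S∖{p,q,r}
  {p,q,r,s}  = {p,q,r} ∪ {q,r,s}
  {p,q,r,t}  = {p,q,r} ∪ {p,r,t}
  {p,r,s,t}  = {r,s,t} ∪ {p,r,t}
  {q,r,s,t}  = {r,s,t} ∪ {q,r,s}
  — 18 sets.
Round 3 adds 7:
  {p}  = S∖{q,r,s,t}
  {q}  = S∖{p,r,s,t}
  {s}  = S∖{p,q,r,t}
  {t}  = S∖{p,q,r,s}
  {p,q,t}  = {p,q} ∪ {p,t}
  {p,s,t}  = {s,t} ∪ {p,t}
  {q,s,t}  = {s,t} ∪ {q,s}
  — 25 sets.
Round 4 (6 new):
  {p,r}  = S∖{q,s,t}
  {p,s}  = {s} ∪ {p}
  {q,r}  = S∖{p,s,t}
  {q,t}  = {q} ∪ {t}
  {r,s}  = S∖{p,q,t}
  {q,r,t}  = {q} ∪ {r,t}
  — 31 sets.
Round 5 adds 1:
  {p,r,s}  = S∖{q,t}
  — 32 sets.
Round 6: already closed under ᶜ and ∪.

Hence σ(𝒜) has 32 members: { {}, {p}, {q}, {r}, {s}, {t}, {p,q}, {p,r}, {p,s}, {p,t}, {q,r}, {q,s}, {q,t}, {r,s}, {r,t}, {s,t}, {p,q,r}, {p,q,s}, {p,q,t}, {p,r,s}, {p,r,t}, {p,s,t}, {q,r,s}, {q,r,t}, {q,s,t}, {r,s,t}, {p,q,r,s}, {p,q,r,t}, {p,q,s,t}, {p,r,s,t}, {q,r,s,t}, S }.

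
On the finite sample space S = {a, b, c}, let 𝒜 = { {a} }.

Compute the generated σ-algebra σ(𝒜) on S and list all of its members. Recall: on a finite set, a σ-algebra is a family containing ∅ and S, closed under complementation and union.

σ(𝒜) (4 sets): { {}, {a}, {b, c}, S }

Check:
Take S₀ = 𝒜 ∪ {∅, S} = { {}, {a}, S }.
Pass 1: +1 →
  {b, c}  = S∖{a}
After Pass 2 the family is unchanged; done.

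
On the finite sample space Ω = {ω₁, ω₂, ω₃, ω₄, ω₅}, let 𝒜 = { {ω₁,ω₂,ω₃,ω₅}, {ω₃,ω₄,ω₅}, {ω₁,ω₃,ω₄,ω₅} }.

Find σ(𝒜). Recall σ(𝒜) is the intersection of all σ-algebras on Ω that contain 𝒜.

Begin from { ∅, {ω₃,ω₄,ω₅}, {ω₁,ω₂,ω₃,ω₅}, {ω₁,ω₃,ω₄,ω₅}, Ω } (that is, 𝒜 plus ∅ and Ω).
Round 1. New:
  {ω₂}  = Ω∖{ω₁,ω₃,ω₄,ω₅}
  {ω₄}  = Ω∖{ω₁,ω₂,ω₃,ω₅}
  {ω₁,ω₂}  = Ω∖{ω₃,ω₄,ω₅}
  [8 total]
Round 2 (3 new):
  {ω₂,ω₄}  = {ω₄} ∪ {ω₂}
  {ω₁,ω₂,ω₄}  = {ω₄} ∪ {ω₁,ω₂}
  {ω₂,ω₃,ω₄,ω₅}  = {ω₂} ∪ {ω₃,ω₄,ω₅}
  [11 total]
Round 3: +3 →
  {ω₁}  = Ω∖{ω₂,ω₃,ω₄,ω₅}
  {ω₃,ω₅}  = Ω∖{ω₁,ω₂,ω₄}
  {ω₁,ω₃,ω₅}  = Ω∖{ω₂,ω₄}
  [14 total]
Round 4. New:
  {ω₁,ω₄}  = {ω₄} ∪ {ω₁}
  {ω₂,ω₃,ω₅}  = {ω₃,ω₅} ∪ {ω₂}
  [16 total]
Round 5 adds nothing — fixpoint reached.

Hence σ(𝒜) has 16 members: { ∅, {ω₁}, {ω₂}, {ω₄}, {ω₁,ω₂}, {ω₁,ω₄}, {ω₂,ω₄}, {ω₃,ω₅}, {ω₁,ω₂,ω₄}, {ω₁,ω₃,ω₅}, {ω₂,ω₃,ω₅}, {ω₃,ω₄,ω₅}, {ω₁,ω₂,ω₃,ω₅}, {ω₁,ω₃,ω₄,ω₅}, {ω₂,ω₃,ω₄,ω₅}, Ω }.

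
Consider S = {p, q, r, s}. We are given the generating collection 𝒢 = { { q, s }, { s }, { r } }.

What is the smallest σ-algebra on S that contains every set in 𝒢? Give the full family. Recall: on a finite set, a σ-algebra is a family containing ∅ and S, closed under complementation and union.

Answer: σ(𝒢) = { {  }, { p }, { q }, { r }, { s }, { p, q }, { p, r }, { p, s }, { q, r }, { q, s }, { r, s }, { p, q, r }, { p, q, s }, { p, r, s }, { q, r, s }, S }

Trace:
Seed the family with 𝒢 together with ∅ and S: { {  }, { r }, { s }, { q, s }, S }.
Step 1 (5 new):
  { p, r }  = ᶜ of { q, s }
  { r, s }  = { r } ∪ { s }
  { p, q, r }  = ᶜ of { s }
  { p, q, s }  = ᶜ of { r }
  { q, r, s }  = { r } ∪ { q, s }
Step 2. New:
  { p }  = ᶜ of { q, r, s }
  { p, q }  = ᶜ of { r, s }
  { p, r, s }  = { r, s } ∪ { p, r }
Step 3: 2 new —
  { q }  = ᶜ of { p, r, s }
  { p, s }  = { s } ∪ { p }
Step 4. New:
  { q, r }  = ᶜ of { p, s }
After Step 5 the family is unchanged; done.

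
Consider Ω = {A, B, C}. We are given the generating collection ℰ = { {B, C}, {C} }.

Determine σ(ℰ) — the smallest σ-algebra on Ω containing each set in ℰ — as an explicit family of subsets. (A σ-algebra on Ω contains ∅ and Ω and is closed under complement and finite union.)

Start: ℰ ∪ {∅, Ω} = { ∅, {C}, {B, C}, Ω }.
Round 1: 2 new —
  {A}  = complement {B, C}
  {A, B}  = complement {C}
  [6 total]
Round 2 (1 new):
  {A, C}  = {C} ∪ {A}
  [7 total]
Round 3 (1 new):
  {B}  = complement {A, C}
  [8 total]
Round 4: stable.

Hence σ(ℰ) has 8 members: { ∅, {A}, {B}, {C}, {A, B}, {A, C}, {B, C}, Ω }.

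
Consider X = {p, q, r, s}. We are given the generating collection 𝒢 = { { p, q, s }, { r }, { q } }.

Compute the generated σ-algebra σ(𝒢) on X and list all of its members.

Initial family (5 sets): { ∅, { q }, { r }, { p, q, s }, X }.
Step 1: +2 →
  { q, r }  = { r } ∪ { q }
  { p, r, s }  = { q }ᶜ
  — 7 sets.
Step 2: +1 →
  { p, s }  = { q, r }ᶜ
  — 8 sets.
Step 3 adds nothing — fixpoint reached.

σ(𝒢) = { ∅, { q }, { r }, { p, s }, { q, r }, { p, q, s }, { p, r, s }, X }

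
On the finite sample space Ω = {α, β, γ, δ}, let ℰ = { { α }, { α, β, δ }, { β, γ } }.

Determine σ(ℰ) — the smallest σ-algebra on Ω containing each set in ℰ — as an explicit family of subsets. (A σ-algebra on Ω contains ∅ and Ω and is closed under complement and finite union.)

σ(ℰ) (16 sets): { {  }, { α }, { β }, { γ }, { δ }, { α, β }, { α, γ }, { α, δ }, { β, γ }, { β, δ }, { γ, δ }, { α, β, γ }, { α, β, δ }, { α, γ, δ }, { β, γ, δ }, Ω }

Check:
Start: ℰ ∪ {∅, Ω} = { {  }, { α }, { β, γ }, { α, β, δ }, Ω }.
Step 1 (4 new):
  { γ }  = ᶜ of { α, β, δ }
  { α, δ }  = ᶜ of { β, γ }
  { α, β, γ }  = { β, γ } ∪ { α }
  { β, γ, δ }  = ᶜ of { α }
Step 2: 3 new —
  { δ }  = ᶜ of { α, β, γ }
  { α, γ }  = { γ } ∪ { α }
  { α, γ, δ }  = { γ } ∪ { α, δ }
Step 3 adds 3:
  { β }  = ᶜ of { α, γ, δ }
  { β, δ }  = ᶜ of { α, γ }
  { γ, δ }  = { γ } ∪ { δ }
Step 4: +1 →
  { α, β }  = ᶜ of { γ, δ }
Step 5: no new sets; the family is a σ-algebra.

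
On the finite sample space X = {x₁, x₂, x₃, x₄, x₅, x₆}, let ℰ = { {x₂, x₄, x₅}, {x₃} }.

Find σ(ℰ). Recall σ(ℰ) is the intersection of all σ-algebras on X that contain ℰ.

Answer: σ(ℰ) = { {}, {x₃}, {x₁, x₆}, {x₁, x₃, x₆}, {x₂, x₄, x₅}, {x₂, x₃, x₄, x₅}, {x₁, x₂, x₄, x₅, x₆}, X }

Derivation:
Take S₀ = ℰ ∪ {∅, X} = { {}, {x₃}, {x₂, x₄, x₅}, X }.
Pass 1. New:
  {x₁, x₃, x₆}  = ᶜ of {x₂, x₄, x₅}
  {x₂, x₃, x₄, x₅}  = {x₃} ∪ {x₂, x₄, x₅}
  {x₁, x₂, x₄, x₅, x₆}  = ᶜ of {x₃}
  — 7 sets.
Pass 2. New:
  {x₁, x₆}  = ᶜ of {x₂, x₃, x₄, x₅}
  — 8 sets.
Pass 3: already closed under ᶜ and ∪.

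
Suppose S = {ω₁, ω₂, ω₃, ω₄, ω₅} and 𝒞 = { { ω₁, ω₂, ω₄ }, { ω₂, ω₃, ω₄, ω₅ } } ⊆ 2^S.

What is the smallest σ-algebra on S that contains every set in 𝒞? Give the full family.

σ(𝒞) = { {  }, { ω₁ }, { ω₂, ω₄ }, { ω₃, ω₅ }, { ω₁, ω₂, ω₄ }, { ω₁, ω₃, ω₅ }, { ω₂, ω₃, ω₄, ω₅ }, S }

Working:
Seed the family with 𝒞 together with ∅ and S: { {  }, { ω₁, ω₂, ω₄ }, { ω₂, ω₃, ω₄, ω₅ }, S }.
Pass 1: +2 →
  { ω₁ }  = ᶜ of { ω₂, ω₃, ω₄, ω₅ }
  { ω₃, ω₅ }  = ᶜ of { ω₁, ω₂, ω₄ }
  — 6 sets.
Pass 2 (1 new):
  { ω₁, ω₃, ω₅ }  = { ω₃, ω₅ } ∪ { ω₁ }
  — 7 sets.
Pass 3: 1 new —
  { ω₂, ω₄ }  = ᶜ of { ω₁, ω₃, ω₅ }
  — 8 sets.
Pass 4 adds nothing — fixpoint reached.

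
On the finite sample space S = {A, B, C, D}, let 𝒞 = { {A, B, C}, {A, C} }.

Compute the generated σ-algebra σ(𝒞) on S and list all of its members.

Begin from { {}, {A, C}, {A, B, C}, S } (that is, 𝒞 plus ∅ and S).
Round 1 (2 new):
  {D}  = complement {A, B, C}
  {B, D}  = complement {A, C}
  (now 6)
Round 2 (1 new):
  {A, C, D}  = {A, C} ∪ {D}
  (now 7)
Round 3: +1 →
  {B}  = complement {A, C, D}
  (now 8)
Round 4: closed — nothing new.

σ(𝒞) = { {}, {B}, {D}, {A, C}, {B, D}, {A, B, C}, {A, C, D}, S }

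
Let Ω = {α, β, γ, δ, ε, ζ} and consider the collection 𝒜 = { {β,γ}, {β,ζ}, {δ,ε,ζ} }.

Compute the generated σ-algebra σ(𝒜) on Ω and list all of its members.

Start: 𝒜 ∪ {∅, Ω} = { ∅, {β,γ}, {β,ζ}, {δ,ε,ζ}, Ω }.
Pass 1. New:
  {α,β,γ}  = {δ,ε,ζ}ᶜ
  {β,γ,ζ}  = {β,γ} ∪ {β,ζ}
  {α,γ,δ,ε}  = {β,ζ}ᶜ
  {α,δ,ε,ζ}  = {β,γ}ᶜ
  {β,δ,ε,ζ}  = {β,ζ} ∪ {δ,ε,ζ}
  {β,γ,δ,ε,ζ}  = {β,γ} ∪ {δ,ε,ζ}
  — 11 sets.
Pass 2: 7 new —
  {α}  = {β,γ,δ,ε,ζ}ᶜ
  {α,γ}  = {β,δ,ε,ζ}ᶜ
  {α,δ,ε}  = {β,γ,ζ}ᶜ
  {α,β,γ,ζ}  = {α,β,γ} ∪ {β,γ,ζ}
  {α,β,γ,δ,ε}  = {α,β,γ} ∪ {α,γ,δ,ε}
  {α,β,δ,ε,ζ}  = {α,δ,ε,ζ} ∪ {β,ζ}
  {α,γ,δ,ε,ζ}  = {α,δ,ε,ζ} ∪ {α,γ,δ,ε}
  — 18 sets.
Pass 3: +5 →
  {β}  = {α,γ,δ,ε,ζ}ᶜ
  {γ}  = {α,β,δ,ε,ζ}ᶜ
  {ζ}  = {α,β,γ,δ,ε}ᶜ
  {δ,ε}  = {α,β,γ,ζ}ᶜ
  {α,β,ζ}  = {β,ζ} ∪ {α}
  — 23 sets.
Pass 4: +9 →
  {α,β}  = {β} ∪ {α}
  {α,ζ}  = {ζ} ∪ {α}
  {γ,ζ}  = {ζ} ∪ {γ}
  {α,γ,ζ}  = {ζ} ∪ {α,γ}
  {β,δ,ε}  = {β} ∪ {δ,ε}
  {γ,δ,ε}  = {α,β,ζ}ᶜ
  {α,β,δ,ε}  = {α,δ,ε} ∪ {β}
  {β,γ,δ,ε}  = {δ,ε} ∪ {β,γ}
  {γ,δ,ε,ζ}  = {γ} ∪ {δ,ε,ζ}
  — 32 sets.
Pass 5: closed — nothing new.

|σ(𝒜)| = 32.  σ(𝒜) = { ∅, {α}, {β}, {γ}, {ζ}, {α,β}, {α,γ}, {α,ζ}, {β,γ}, {β,ζ}, {γ,ζ}, {δ,ε}, {α,β,γ}, {α,β,ζ}, {α,γ,ζ}, {α,δ,ε}, {β,γ,ζ}, {β,δ,ε}, {γ,δ,ε}, {δ,ε,ζ}, {α,β,γ,ζ}, {α,β,δ,ε}, {α,γ,δ,ε}, {α,δ,ε,ζ}, {β,γ,δ,ε}, {β,δ,ε,ζ}, {γ,δ,ε,ζ}, {α,β,γ,δ,ε}, {α,β,δ,ε,ζ}, {α,γ,δ,ε,ζ}, {β,γ,δ,ε,ζ}, Ω }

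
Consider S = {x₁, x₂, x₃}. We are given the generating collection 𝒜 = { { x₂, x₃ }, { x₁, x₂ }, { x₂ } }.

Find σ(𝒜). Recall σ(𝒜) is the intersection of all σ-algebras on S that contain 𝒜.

σ(𝒜) (8 sets): { ∅, { x₁ }, { x₂ }, { x₃ }, { x₁, x₂ }, { x₁, x₃ }, { x₂, x₃ }, S }

Check:
Seed the family with 𝒜 together with ∅ and S: { ∅, { x₂ }, { x₁, x₂ }, { x₂, x₃ }, S }.
Round 1: +3 →
  { x₁ }  = S∖{ x₂, x₃ }
  { x₃ }  = S∖{ x₁, x₂ }
  { x₁, x₃ }  = S∖{ x₂ }
  — 8 sets.
Round 2: no new sets; the family is a σ-algebra.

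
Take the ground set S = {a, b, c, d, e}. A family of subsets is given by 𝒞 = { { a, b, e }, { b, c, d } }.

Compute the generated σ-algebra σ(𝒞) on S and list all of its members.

σ(𝒞) = { ∅, { b }, { a, e }, { c, d }, { a, b, e }, { b, c, d }, { a, c, d, e }, S }

Derivation:
Take S₀ = 𝒞 ∪ {∅, S} = { ∅, { a, b, e }, { b, c, d }, S }.
Pass 1. New:
  { a, e }  = complement { b, c, d }
  { c, d }  = complement { a, b, e }
  [6 total]
Pass 2 adds 1:
  { a, c, d, e }  = { c, d } ∪ { a, e }
  [7 total]
Pass 3: +1 →
  { b }  = complement { a, c, d, e }
  [8 total]
Pass 4 adds nothing — fixpoint reached.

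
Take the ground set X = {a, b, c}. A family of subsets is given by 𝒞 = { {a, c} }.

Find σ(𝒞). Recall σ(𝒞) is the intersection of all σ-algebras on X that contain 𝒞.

|σ(𝒞)| = 4.  σ(𝒞) = { ∅, {b}, {a, c}, X }

Derivation:
Initial family (3 sets): { ∅, {a, c}, X }.
Step 1: +1 →
  {b}  = ᶜ of {a, c}
  |family| = 4
After Step 2 the family is unchanged; done.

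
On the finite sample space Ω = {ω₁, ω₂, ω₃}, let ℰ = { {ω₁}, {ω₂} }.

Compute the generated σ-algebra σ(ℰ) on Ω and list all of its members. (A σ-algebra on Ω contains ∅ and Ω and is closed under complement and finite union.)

Begin from { ∅, {ω₁}, {ω₂}, Ω } (that is, ℰ plus ∅ and Ω).
Pass 1: 3 new —
  {ω₁, ω₂}  = {ω₁} ∪ {ω₂}
  {ω₁, ω₃}  = complement {ω₂}
  {ω₂, ω₃}  = complement {ω₁}
Pass 2 adds 1:
  {ω₃}  = complement {ω₁, ω₂}
Pass 3: already closed under ᶜ and ∪.

σ(ℰ) = { ∅, {ω₁}, {ω₂}, {ω₃}, {ω₁, ω₂}, {ω₁, ω₃}, {ω₂, ω₃}, Ω }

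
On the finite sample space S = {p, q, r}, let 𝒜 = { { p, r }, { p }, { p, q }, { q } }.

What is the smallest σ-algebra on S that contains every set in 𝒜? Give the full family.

Start: 𝒜 ∪ {∅, S} = { ∅, { p }, { q }, { p, q }, { p, r }, S }.
Iteration 1 adds 2:
  { r }  = ᶜ of { p, q }
  { q, r }  = ᶜ of { p }
  |family| = 8
Iteration 2: already closed under ᶜ and ∪.

Therefore σ(𝒜) = { ∅, { p }, { q }, { r }, { p, q }, { p, r }, { q, r }, S } (|σ(𝒜)| = 8).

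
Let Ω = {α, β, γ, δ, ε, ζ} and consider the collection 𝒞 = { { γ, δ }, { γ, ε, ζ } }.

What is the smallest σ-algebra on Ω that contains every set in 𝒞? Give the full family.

Begin from { {  }, { γ, δ }, { γ, ε, ζ }, Ω } (that is, 𝒞 plus ∅ and Ω).
Pass 1: 3 new —
  { α, β, δ }  = ᶜ of { γ, ε, ζ }
  { α, β, ε, ζ }  = ᶜ of { γ, δ }
  { γ, δ, ε, ζ }  = { γ, δ } ∪ { γ, ε, ζ }
  — 7 sets.
Pass 2 adds 4:
  { α, β }  = ᶜ of { γ, δ, ε, ζ }
  { α, β, γ, δ }  = { γ, δ } ∪ { α, β, δ }
  { α, β, γ, ε, ζ }  = { γ, ε, ζ } ∪ { α, β, ε, ζ }
  { α, β, δ, ε, ζ }  = { α, β, δ } ∪ { α, β, ε, ζ }
  — 11 sets.
Pass 3 (3 new):
  { γ }  = ᶜ of { α, β, δ, ε, ζ }
  { δ }  = ᶜ of { α, β, γ, ε, ζ }
  { ε, ζ }  = ᶜ of { α, β, γ, δ }
  — 14 sets.
Pass 4: 2 new —
  { α, β, γ }  = { γ } ∪ { α, β }
  { δ, ε, ζ }  = { ε, ζ } ∪ { δ }
  — 16 sets.
Pass 5: already closed under ᶜ and ∪.

σ(𝒞) = { {  }, { γ }, { δ }, { α, β }, { γ, δ }, { ε, ζ }, { α, β, γ }, { α, β, δ }, { γ, ε, ζ }, { δ, ε, ζ }, { α, β, γ, δ }, { α, β, ε, ζ }, { γ, δ, ε, ζ }, { α, β, γ, ε, ζ }, { α, β, δ, ε, ζ }, Ω }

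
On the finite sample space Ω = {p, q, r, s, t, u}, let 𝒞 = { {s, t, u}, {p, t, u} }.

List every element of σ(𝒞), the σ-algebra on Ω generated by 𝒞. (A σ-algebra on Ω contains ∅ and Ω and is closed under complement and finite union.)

|σ(𝒞)| = 16.  σ(𝒞) = { ∅, {p}, {s}, {p, s}, {q, r}, {t, u}, {p, q, r}, {p, t, u}, {q, r, s}, {s, t, u}, {p, q, r, s}, {p, s, t, u}, {q, r, t, u}, {p, q, r, t, u}, {q, r, s, t, u}, Ω }

Derivation:
Take S₀ = 𝒞 ∪ {∅, Ω} = { ∅, {p, t, u}, {s, t, u}, Ω }.
Step 1 (3 new):
  {p, q, r}  = Ω∖{s, t, u}
  {q, r, s}  = Ω∖{p, t, u}
  {p, s, t, u}  = {p, t, u} ∪ {s, t, u}
  [7 total]
Step 2. New:
  {q, r}  = Ω∖{p, s, t, u}
  {p, q, r, s}  = {q, r, s} ∪ {p, q, r}
  {p, q, r, t, u}  = {p, q, r} ∪ {p, t, u}
  {q, r, s, t, u}  = {q, r, s} ∪ {s, t, u}
  [11 total]
Step 3 (3 new):
  {p}  = Ω∖{q, r, s, t, u}
  {s}  = Ω∖{p, q, r, t, u}
  {t, u}  = Ω∖{p, q, r, s}
  [14 total]
Step 4: +2 →
  {p, s}  = {p} ∪ {s}
  {q, r, t, u}  = {q, r} ∪ {t, u}
  [16 total]
Step 5: stable.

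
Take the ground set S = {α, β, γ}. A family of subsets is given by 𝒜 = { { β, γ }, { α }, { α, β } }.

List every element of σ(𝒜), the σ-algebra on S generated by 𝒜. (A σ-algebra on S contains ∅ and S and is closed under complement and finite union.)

Take S₀ = 𝒜 ∪ {∅, S} = { {}, { α }, { α, β }, { β, γ }, S }.
Round 1: +1 →
  { γ }  = ᶜ of { α, β }
  (now 6)
Round 2 adds 1:
  { α, γ }  = { γ } ∪ { α }
  (now 7)
Round 3: 1 new —
  { β }  = ᶜ of { α, γ }
  (now 8)
Round 4: stable.

|σ(𝒜)| = 8.  σ(𝒜) = { {}, { α }, { β }, { γ }, { α, β }, { α, γ }, { β, γ }, S }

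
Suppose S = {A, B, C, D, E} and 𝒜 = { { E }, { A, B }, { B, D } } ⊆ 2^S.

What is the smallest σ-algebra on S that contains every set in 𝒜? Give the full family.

Initial family (5 sets): { ∅, { E }, { A, B }, { B, D }, S }.
Iteration 1: +6 →
  { A, B, D }  = { A, B } ∪ { B, D }
  { A, B, E }  = { A, B } ∪ { E }
  { A, C, E }  = { B, D }ᶜ
  { B, D, E }  = { B, D } ∪ { E }
  { C, D, E }  = { A, B }ᶜ
  { A, B, C, D }  = { E }ᶜ
  [11 total]
Iteration 2 adds 7:
  { A, C }  = { B, D, E }ᶜ
  { C, D }  = { A, B, E }ᶜ
  { C, E }  = { A, B, D }ᶜ
  { A, B, C, E }  = { A, B } ∪ { A, C, E }
  { A, B, D, E }  = { A, B } ∪ { B, D, E }
  { A, C, D, E }  = { C, D, E } ∪ { A, C, E }
  { B, C, D, E }  = { C, D, E } ∪ { B, D }
  [18 total]
Iteration 3. New:
  { A }  = { B, C, D, E }ᶜ
  { B }  = { A, C, D, E }ᶜ
  { C }  = { A, B, D, E }ᶜ
  { D }  = { A, B, C, E }ᶜ
  { A, B, C }  = { A, B } ∪ { A, C }
  { A, C, D }  = { C, D } ∪ { A, C }
  { B, C, D }  = { C, D } ∪ { B, D }
  [25 total]
Iteration 4: +6 →
  { A, D }  = { D } ∪ { A }
  { A, E }  = { B, C, D }ᶜ
  { B, C }  = { B } ∪ { C }
  { B, E }  = { A, C, D }ᶜ
  { D, E }  = { A, B, C }ᶜ
  { B, C, E }  = { B } ∪ { C, E }
  [31 total]
Iteration 5. New:
  { A, D, E }  = { B, C }ᶜ
  [32 total]
Iteration 6: closed — nothing new.

|σ(𝒜)| = 32.  σ(𝒜) = { ∅, { A }, { B }, { C }, { D }, { E }, { A, B }, { A, C }, { A, D }, { A, E }, { B, C }, { B, D }, { B, E }, { C, D }, { C, E }, { D, E }, { A, B, C }, { A, B, D }, { A, B, E }, { A, C, D }, { A, C, E }, { A, D, E }, { B, C, D }, { B, C, E }, { B, D, E }, { C, D, E }, { A, B, C, D }, { A, B, C, E }, { A, B, D, E }, { A, C, D, E }, { B, C, D, E }, S }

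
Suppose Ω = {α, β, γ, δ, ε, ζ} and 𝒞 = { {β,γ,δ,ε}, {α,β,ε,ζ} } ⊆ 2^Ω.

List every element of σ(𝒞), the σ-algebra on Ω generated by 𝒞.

Answer: σ(𝒞) = { ∅, {α,ζ}, {β,ε}, {γ,δ}, {α,β,ε,ζ}, {α,γ,δ,ζ}, {β,γ,δ,ε}, Ω }

Trace:
Seed the family with 𝒞 together with ∅ and Ω: { ∅, {α,β,ε,ζ}, {β,γ,δ,ε}, Ω }.
Pass 1 (2 new):
  {α,ζ}  = Ω∖{β,γ,δ,ε}
  {γ,δ}  = Ω∖{α,β,ε,ζ}
  [6 total]
Pass 2: +1 →
  {α,γ,δ,ζ}  = {γ,δ} ∪ {α,ζ}
  [7 total]
Pass 3 (1 new):
  {β,ε}  = Ω∖{α,γ,δ,ζ}
  [8 total]
Pass 4 adds nothing — fixpoint reached.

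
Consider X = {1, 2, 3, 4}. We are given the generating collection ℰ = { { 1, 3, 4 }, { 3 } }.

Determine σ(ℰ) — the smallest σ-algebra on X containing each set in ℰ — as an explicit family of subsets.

Seed the family with ℰ together with ∅ and X: { ∅, { 3 }, { 1, 3, 4 }, X }.
Pass 1 (2 new):
  { 2 }  = complement { 1, 3, 4 }
  { 1, 2, 4 }  = complement { 3 }
Pass 2: 1 new —
  { 2, 3 }  = { 3 } ∪ { 2 }
Pass 3 adds 1:
  { 1, 4 }  = complement { 2, 3 }
Pass 4: stable.

σ(ℰ) = { ∅, { 2 }, { 3 }, { 1, 4 }, { 2, 3 }, { 1, 2, 4 }, { 1, 3, 4 }, X }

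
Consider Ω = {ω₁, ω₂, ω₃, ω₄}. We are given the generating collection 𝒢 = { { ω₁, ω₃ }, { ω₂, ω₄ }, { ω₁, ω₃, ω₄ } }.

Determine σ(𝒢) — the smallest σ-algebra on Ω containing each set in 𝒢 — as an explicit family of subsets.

σ(𝒢) = { {}, { ω₂ }, { ω₄ }, { ω₁, ω₃ }, { ω₂, ω₄ }, { ω₁, ω₂, ω₃ }, { ω₁, ω₃, ω₄ }, Ω }

Working:
Begin from { {}, { ω₁, ω₃ }, { ω₂, ω₄ }, { ω₁, ω₃, ω₄ }, Ω } (that is, 𝒢 plus ∅ and Ω).
Pass 1. New:
  { ω₂ }  = ᶜ of { ω₁, ω₃, ω₄ }
  [6 total]
Pass 2. New:
  { ω₁, ω₂, ω₃ }  = { ω₂ } ∪ { ω₁, ω₃ }
  [7 total]
Pass 3. New:
  { ω₄ }  = ᶜ of { ω₁, ω₂, ω₃ }
  [8 total]
Pass 4 adds nothing — fixpoint reached.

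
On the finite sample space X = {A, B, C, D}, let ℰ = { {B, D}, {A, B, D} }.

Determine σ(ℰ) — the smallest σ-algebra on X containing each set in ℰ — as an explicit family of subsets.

|σ(ℰ)| = 8.  σ(ℰ) = { {}, {A}, {C}, {A, C}, {B, D}, {A, B, D}, {B, C, D}, X }

Working:
Start: ℰ ∪ {∅, X} = { {}, {B, D}, {A, B, D}, X }.
Iteration 1. New:
  {C}  = X∖{A, B, D}
  {A, C}  = X∖{B, D}
  |family| = 6
Iteration 2 (1 new):
  {B, C, D}  = {C} ∪ {B, D}
  |family| = 7
Iteration 3. New:
  {A}  = X∖{B, C, D}
  |family| = 8
After Iteration 4 the family is unchanged; done.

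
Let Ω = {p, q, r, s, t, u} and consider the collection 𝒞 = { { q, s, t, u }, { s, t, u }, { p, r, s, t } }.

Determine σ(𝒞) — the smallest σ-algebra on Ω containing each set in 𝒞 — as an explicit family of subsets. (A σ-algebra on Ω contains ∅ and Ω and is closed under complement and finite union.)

Initial family (5 sets): { ∅, { s, t, u }, { p, r, s, t }, { q, s, t, u }, Ω }.
Pass 1 (4 new):
  { p, r }  = complement { q, s, t, u }
  { q, u }  = complement { p, r, s, t }
  { p, q, r }  = complement { s, t, u }
  { p, r, s, t, u }  = { p, r, s, t } ∪ { s, t, u }
  |family| = 9
Pass 2: 3 new —
  { q }  = complement { p, r, s, t, u }
  { p, q, r, u }  = { p, q, r } ∪ { q, u }
  { p, q, r, s, t }  = { p, q, r } ∪ { p, r, s, t }
  |family| = 12
Pass 3 (2 new):
  { u }  = complement { p, q, r, s, t }
  { s, t }  = complement { p, q, r, u }
  |family| = 14
Pass 4 adds 2:
  { p, r, u }  = { p, r } ∪ { u }
  { q, s, t }  = { s, t } ∪ { q }
  |family| = 16
Pass 5: stable.

Therefore σ(𝒞) = { ∅, { q }, { u }, { p, r }, { q, u }, { s, t }, { p, q, r }, { p, r, u }, { q, s, t }, { s, t, u }, { p, q, r, u }, { p, r, s, t }, { q, s, t, u }, { p, q, r, s, t }, { p, r, s, t, u }, Ω } (|σ(𝒞)| = 16).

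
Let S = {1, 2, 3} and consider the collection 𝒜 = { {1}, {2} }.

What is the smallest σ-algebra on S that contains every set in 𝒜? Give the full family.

|σ(𝒜)| = 8.  σ(𝒜) = { {}, {1}, {2}, {3}, {1, 2}, {1, 3}, {2, 3}, S }

Derivation:
Seed the family with 𝒜 together with ∅ and S: { {}, {1}, {2}, S }.
Round 1: 3 new —
  {1, 2}  = {1} ∪ {2}
  {1, 3}  = {2}ᶜ
  {2, 3}  = {1}ᶜ
  (now 7)
Round 2 (1 new):
  {3}  = {1, 2}ᶜ
  (now 8)
After Round 3 the family is unchanged; done.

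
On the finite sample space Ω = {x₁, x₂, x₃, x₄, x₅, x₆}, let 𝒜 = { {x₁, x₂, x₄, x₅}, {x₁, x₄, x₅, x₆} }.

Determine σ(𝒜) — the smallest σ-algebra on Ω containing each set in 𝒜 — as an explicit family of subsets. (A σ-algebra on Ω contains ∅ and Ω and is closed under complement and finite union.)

Begin from { ∅, {x₁, x₂, x₄, x₅}, {x₁, x₄, x₅, x₆}, Ω } (that is, 𝒜 plus ∅ and Ω).
Pass 1. New:
  {x₂, x₃}  = ᶜ of {x₁, x₄, x₅, x₆}
  {x₃, x₆}  = ᶜ of {x₁, x₂, x₄, x₅}
  {x₁, x₂, x₄, x₅, x₆}  = {x₁, x₄, x₅, x₆} ∪ {x₁, x₂, x₄, x₅}
  |family| = 7
Pass 2 (4 new):
  {x₃}  = ᶜ of {x₁, x₂, x₄, x₅, x₆}
  {x₂, x₃, x₆}  = {x₂, x₃} ∪ {x₃, x₆}
  {x₁, x₂, x₃, x₄, x₅}  = {x₂, x₃} ∪ {x₁, x₂, x₄, x₅}
  {x₁, x₃, x₄, x₅, x₆}  = {x₃, x₆} ∪ {x₁, x₄, x₅, x₆}
  |family| = 11
Pass 3: 3 new —
  {x₂}  = ᶜ of {x₁, x₃, x₄, x₅, x₆}
  {x₆}  = ᶜ of {x₁, x₂, x₃, x₄, x₅}
  {x₁, x₄, x₅}  = ᶜ of {x₂, x₃, x₆}
  |family| = 14
Pass 4 adds 2:
  {x₂, x₆}  = {x₂} ∪ {x₆}
  {x₁, x₃, x₄, x₅}  = {x₁, x₄, x₅} ∪ {x₃}
  |family| = 16
After Pass 5 the family is unchanged; done.

|σ(𝒜)| = 16.  σ(𝒜) = { ∅, {x₂}, {x₃}, {x₆}, {x₂, x₃}, {x₂, x₆}, {x₃, x₆}, {x₁, x₄, x₅}, {x₂, x₃, x₆}, {x₁, x₂, x₄, x₅}, {x₁, x₃, x₄, x₅}, {x₁, x₄, x₅, x₆}, {x₁, x₂, x₃, x₄, x₅}, {x₁, x₂, x₄, x₅, x₆}, {x₁, x₃, x₄, x₅, x₆}, Ω }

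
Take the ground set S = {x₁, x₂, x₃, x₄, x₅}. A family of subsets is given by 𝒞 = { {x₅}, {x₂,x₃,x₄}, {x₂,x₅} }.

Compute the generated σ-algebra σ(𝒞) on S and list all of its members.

Seed the family with 𝒞 together with ∅ and S: { ∅, {x₅}, {x₂,x₅}, {x₂,x₃,x₄}, S }.
Pass 1: +4 →
  {x₁,x₅}  = ᶜ of {x₂,x₃,x₄}
  {x₁,x₃,x₄}  = ᶜ of {x₂,x₅}
  {x₁,x₂,x₃,x₄}  = ᶜ of {x₅}
  {x₂,x₃,x₄,x₅}  = {x₂,x₅} ∪ {x₂,x₃,x₄}
  [9 total]
Pass 2: 3 new —
  {x₁}  = ᶜ of {x₂,x₃,x₄,x₅}
  {x₁,x₂,x₅}  = {x₂,x₅} ∪ {x₁,x₅}
  {x₁,x₃,x₄,x₅}  = {x₅} ∪ {x₁,x₃,x₄}
  [12 total]
Pass 3 (2 new):
  {x₂}  = ᶜ of {x₁,x₃,x₄,x₅}
  {x₃,x₄}  = ᶜ of {x₁,x₂,x₅}
  [14 total]
Pass 4: +2 →
  {x₁,x₂}  = {x₂} ∪ {x₁}
  {x₃,x₄,x₅}  = {x₃,x₄} ∪ {x₅}
  [16 total]
Pass 5: no new sets; the family is a σ-algebra.

Hence σ(𝒞) has 16 members: { ∅, {x₁}, {x₂}, {x₅}, {x₁,x₂}, {x₁,x₅}, {x₂,x₅}, {x₃,x₄}, {x₁,x₂,x₅}, {x₁,x₃,x₄}, {x₂,x₃,x₄}, {x₃,x₄,x₅}, {x₁,x₂,x₃,x₄}, {x₁,x₃,x₄,x₅}, {x₂,x₃,x₄,x₅}, S }.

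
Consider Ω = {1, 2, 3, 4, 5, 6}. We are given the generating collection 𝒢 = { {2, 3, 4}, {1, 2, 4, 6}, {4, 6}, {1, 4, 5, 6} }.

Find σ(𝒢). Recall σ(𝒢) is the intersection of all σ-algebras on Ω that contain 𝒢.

σ(𝒢) = { {}, {1}, {2}, {3}, {4}, {5}, {6}, {1, 2}, {1, 3}, {1, 4}, {1, 5}, {1, 6}, {2, 3}, {2, 4}, {2, 5}, {2, 6}, {3, 4}, {3, 5}, {3, 6}, {4, 5}, {4, 6}, {5, 6}, {1, 2, 3}, {1, 2, 4}, {1, 2, 5}, {1, 2, 6}, {1, 3, 4}, {1, 3, 5}, {1, 3, 6}, {1, 4, 5}, {1, 4, 6}, {1, 5, 6}, {2, 3, 4}, {2, 3, 5}, {2, 3, 6}, {2, 4, 5}, {2, 4, 6}, {2, 5, 6}, {3, 4, 5}, {3, 4, 6}, {3, 5, 6}, {4, 5, 6}, {1, 2, 3, 4}, {1, 2, 3, 5}, {1, 2, 3, 6}, {1, 2, 4, 5}, {1, 2, 4, 6}, {1, 2, 5, 6}, {1, 3, 4, 5}, {1, 3, 4, 6}, {1, 3, 5, 6}, {1, 4, 5, 6}, {2, 3, 4, 5}, {2, 3, 4, 6}, {2, 3, 5, 6}, {2, 4, 5, 6}, {3, 4, 5, 6}, {1, 2, 3, 4, 5}, {1, 2, 3, 4, 6}, {1, 2, 3, 5, 6}, {1, 2, 4, 5, 6}, {1, 3, 4, 5, 6}, {2, 3, 4, 5, 6}, Ω }

Check:
Seed the family with 𝒢 together with ∅ and Ω: { {}, {4, 6}, {2, 3, 4}, {1, 2, 4, 6}, {1, 4, 5, 6}, Ω }.
Pass 1 (7 new):
  {2, 3}  = ᶜ of {1, 4, 5, 6}
  {3, 5}  = ᶜ of {1, 2, 4, 6}
  {1, 5, 6}  = ᶜ of {2, 3, 4}
  {1, 2, 3, 5}  = ᶜ of {4, 6}
  {2, 3, 4, 6}  = {2, 3, 4} ∪ {4, 6}
  {1, 2, 3, 4, 6}  = {1, 2, 4, 6} ∪ {2, 3, 4}
  {1, 2, 4, 5, 6}  = {1, 2, 4, 6} ∪ {1, 4, 5, 6}
Pass 2 (11 new):
  {3}  = ᶜ of {1, 2, 4, 5, 6}
  {5}  = ᶜ of {1, 2, 3, 4, 6}
  {1, 5}  = ᶜ of {2, 3, 4, 6}
  {2, 3, 5}  = {2, 3} ∪ {3, 5}
  {1, 3, 5, 6}  = {1, 5, 6} ∪ {3, 5}
  {2, 3, 4, 5}  = {2, 3, 4} ∪ {3, 5}
  {3, 4, 5, 6}  = {3, 5} ∪ {4, 6}
  {1, 2, 3, 4, 5}  = {2, 3, 4} ∪ {1, 2, 3, 5}
  {1, 2, 3, 5, 6}  = {2, 3} ∪ {1, 5, 6}
  {1, 3, 4, 5, 6}  = {1, 4, 5, 6} ∪ {3, 5}
  {2, 3, 4, 5, 6}  = {2, 3, 4, 6} ∪ {3, 5}
Pass 3. New:
  {1}  = ᶜ of {2, 3, 4, 5, 6}
  {2}  = ᶜ of {1, 3, 4, 5, 6}
  {4}  = ᶜ of {1, 2, 3, 5, 6}
  {6}  = ᶜ of {1, 2, 3, 4, 5}
  {1, 2}  = ᶜ of {3, 4, 5, 6}
  {1, 6}  = ᶜ of {2, 3, 4, 5}
  {2, 4}  = ᶜ of {1, 3, 5, 6}
  {1, 3, 5}  = {1, 5} ∪ {3, 5}
  {1, 4, 6}  = ᶜ of {2, 3, 5}
  {3, 4, 6}  = {4, 6} ∪ {3}
  {4, 5, 6}  = {4, 6} ∪ {5}
Pass 4: 27 new —
  {1, 3}  = {1} ∪ {3}
  {1, 4}  = {1} ∪ {4}
  {2, 5}  = {2} ∪ {5}
  {2, 6}  = {2} ∪ {6}
  {3, 4}  = {3} ∪ {4}
  {3, 6}  = {6} ∪ {3}
  {4, 5}  = {5} ∪ {4}
  {5, 6}  = {6} ∪ {5}
  {1, 2, 3}  = ᶜ of {4, 5, 6}
  {1, 2, 4}  = {1, 2} ∪ {4}
  {1, 2, 5}  = ᶜ of {3, 4, 6}
  {1, 2, 6}  = {1, 2} ∪ {1, 6}
  {1, 3, 6}  = {1, 6} ∪ {3}
  {1, 4, 5}  = {1, 5} ∪ {4}
  {2, 3, 6}  = {6} ∪ {2, 3}
  {2, 4, 5}  = {5} ∪ {2, 4}
  {2, 4, 6}  = ᶜ of {1, 3, 5}
  {3, 4, 5}  = {3, 5} ∪ {4}
  {3, 5, 6}  = {6} ∪ {3, 5}
  {1, 2, 3, 4}  = {1, 2} ∪ {2, 3, 4}
  {1, 2, 3, 6}  = {1, 6} ∪ {2, 3}
  {1, 2, 4, 5}  = {1, 5} ∪ {2, 4}
  {1, 2, 5, 6}  = {1, 2} ∪ {1, 5, 6}
  {1, 3, 4, 5}  = {1, 3, 5} ∪ {4}
  {1, 3, 4, 6}  = {1} ∪ {3, 4, 6}
  {2, 3, 5, 6}  = {6} ∪ {2, 3, 5}
  {2, 4, 5, 6}  = {2} ∪ {4, 5, 6}
Pass 5 (2 new):
  {1, 3, 4}  = {3, 4} ∪ {1, 4}
  {2, 5, 6}  = {2, 5} ∪ {5, 6}
Pass 6: closed — nothing new.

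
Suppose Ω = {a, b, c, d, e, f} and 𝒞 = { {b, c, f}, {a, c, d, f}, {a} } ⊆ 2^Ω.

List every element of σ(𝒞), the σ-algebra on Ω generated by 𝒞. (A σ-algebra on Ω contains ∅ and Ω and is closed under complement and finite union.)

σ(𝒞) (32 sets): { {}, {a}, {b}, {d}, {e}, {a, b}, {a, d}, {a, e}, {b, d}, {b, e}, {c, f}, {d, e}, {a, b, d}, {a, b, e}, {a, c, f}, {a, d, e}, {b, c, f}, {b, d, e}, {c, d, f}, {c, e, f}, {a, b, c, f}, {a, b, d, e}, {a, c, d, f}, {a, c, e, f}, {b, c, d, f}, {b, c, e, f}, {c, d, e, f}, {a, b, c, d, f}, {a, b, c, e, f}, {a, c, d, e, f}, {b, c, d, e, f}, Ω }

Derivation:
Seed the family with 𝒞 together with ∅ and Ω: { {}, {a}, {b, c, f}, {a, c, d, f}, Ω }.
Round 1 adds 5:
  {b, e}  = ᶜ of {a, c, d, f}
  {a, d, e}  = ᶜ of {b, c, f}
  {a, b, c, f}  = {b, c, f} ∪ {a}
  {a, b, c, d, f}  = {a, c, d, f} ∪ {b, c, f}
  {b, c, d, e, f}  = ᶜ of {a}
  [10 total]
Round 2: 7 new —
  {e}  = ᶜ of {a, b, c, d, f}
  {d, e}  = ᶜ of {a, b, c, f}
  {a, b, e}  = {b, e} ∪ {a}
  {a, b, d, e}  = {a, d, e} ∪ {b, e}
  {b, c, e, f}  = {b, e} ∪ {b, c, f}
  {a, b, c, e, f}  = {b, e} ∪ {a, b, c, f}
  {a, c, d, e, f}  = {a, d, e} ∪ {a, c, d, f}
  [17 total]
Round 3. New:
  {b}  = ᶜ of {a, c, d, e, f}
  {d}  = ᶜ of {a, b, c, e, f}
  {a, d}  = ᶜ of {b, c, e, f}
  {a, e}  = {e} ∪ {a}
  {c, f}  = ᶜ of {a, b, d, e}
  {b, d, e}  = {d, e} ∪ {b, e}
  {c, d, f}  = ᶜ of {a, b, e}
  [24 total]
Round 4 (8 new):
  {a, b}  = {a} ∪ {b}
  {b, d}  = {b} ∪ {d}
  {a, b, d}  = {b} ∪ {a, d}
  {a, c, f}  = ᶜ of {b, d, e}
  {c, e, f}  = {e} ∪ {c, f}
  {a, c, e, f}  = {c, f} ∪ {a, e}
  {b, c, d, f}  = ᶜ of {a, e}
  {c, d, e, f}  = {e} ∪ {c, d, f}
  [32 total]
Round 5 adds nothing — fixpoint reached.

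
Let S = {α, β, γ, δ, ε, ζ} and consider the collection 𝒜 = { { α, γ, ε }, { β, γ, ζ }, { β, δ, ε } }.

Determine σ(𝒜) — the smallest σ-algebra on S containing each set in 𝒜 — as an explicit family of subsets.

|σ(𝒜)| = 64.  σ(𝒜) = { {  }, { α }, { β }, { γ }, { δ }, { ε }, { ζ }, { α, β }, { α, γ }, { α, δ }, { α, ε }, { α, ζ }, { β, γ }, { β, δ }, { β, ε }, { β, ζ }, { γ, δ }, { γ, ε }, { γ, ζ }, { δ, ε }, { δ, ζ }, { ε, ζ }, { α, β, γ }, { α, β, δ }, { α, β, ε }, { α, β, ζ }, { α, γ, δ }, { α, γ, ε }, { α, γ, ζ }, { α, δ, ε }, { α, δ, ζ }, { α, ε, ζ }, { β, γ, δ }, { β, γ, ε }, { β, γ, ζ }, { β, δ, ε }, { β, δ, ζ }, { β, ε, ζ }, { γ, δ, ε }, { γ, δ, ζ }, { γ, ε, ζ }, { δ, ε, ζ }, { α, β, γ, δ }, { α, β, γ, ε }, { α, β, γ, ζ }, { α, β, δ, ε }, { α, β, δ, ζ }, { α, β, ε, ζ }, { α, γ, δ, ε }, { α, γ, δ, ζ }, { α, γ, ε, ζ }, { α, δ, ε, ζ }, { β, γ, δ, ε }, { β, γ, δ, ζ }, { β, γ, ε, ζ }, { β, δ, ε, ζ }, { γ, δ, ε, ζ }, { α, β, γ, δ, ε }, { α, β, γ, δ, ζ }, { α, β, γ, ε, ζ }, { α, β, δ, ε, ζ }, { α, γ, δ, ε, ζ }, { β, γ, δ, ε, ζ }, S }

Trace:
Start: 𝒜 ∪ {∅, S} = { {  }, { α, γ, ε }, { β, γ, ζ }, { β, δ, ε }, S }.
Pass 1: 6 new —
  { α, γ, ζ }  = complement { β, δ, ε }
  { α, δ, ε }  = complement { β, γ, ζ }
  { β, δ, ζ }  = complement { α, γ, ε }
  { α, β, γ, δ, ε }  = { α, γ, ε } ∪ { β, δ, ε }
  { α, β, γ, ε, ζ }  = { β, γ, ζ } ∪ { α, γ, ε }
  { β, γ, δ, ε, ζ }  = { β, γ, ζ } ∪ { β, δ, ε }
  |family| = 11
Pass 2. New:
  { α }  = complement { β, γ, δ, ε, ζ }
  { δ }  = complement { α, β, γ, ε, ζ }
  { ζ }  = complement { α, β, γ, δ, ε }
  { α, β, γ, ζ }  = { α, γ, ζ } ∪ { β, γ, ζ }
  { α, β, δ, ε }  = { α, δ, ε } ∪ { β, δ, ε }
  { α, γ, δ, ε }  = { α, δ, ε } ∪ { α, γ, ε }
  { α, γ, ε, ζ }  = { α, γ, ζ } ∪ { α, γ, ε }
  { β, γ, δ, ζ }  = { β, δ, ζ } ∪ { β, γ, ζ }
  { β, δ, ε, ζ }  = { β, δ, ζ } ∪ { β, δ, ε }
  { α, β, γ, δ, ζ }  = { β, δ, ζ } ∪ { α, γ, ζ }
  { α, β, δ, ε, ζ }  = { α, δ, ε } ∪ { β, δ, ζ }
  { α, γ, δ, ε, ζ }  = { α, δ, ε } ∪ { α, γ, ζ }
  |family| = 23
Pass 3 adds 15:
  { β }  = complement { α, γ, δ, ε, ζ }
  { γ }  = complement { α, β, δ, ε, ζ }
  { ε }  = complement { α, β, γ, δ, ζ }
  { α, γ }  = complement { β, δ, ε, ζ }
  { α, δ }  = { δ } ∪ { α }
  { α, ε }  = complement { β, γ, δ, ζ }
  { α, ζ }  = { ζ } ∪ { α }
  { β, δ }  = complement { α, γ, ε, ζ }
  { β, ζ }  = complement { α, γ, δ, ε }
  { γ, ζ }  = complement { α, β, δ, ε }
  { δ, ε }  = complement { α, β, γ, ζ }
  { δ, ζ }  = { ζ } ∪ { δ }
  { α, β, δ, ζ }  = { β, δ, ζ } ∪ { α }
  { α, γ, δ, ζ }  = { α, γ, ζ } ∪ { δ }
  { α, δ, ε, ζ }  = { α, δ, ε } ∪ { ζ }
  |family| = 38
Pass 4. New:
  { α, β }  = { β } ∪ { α }
  { β, γ }  = complement { α, δ, ε, ζ }
  { β, ε }  = complement { α, γ, δ, ζ }
  { γ, δ }  = { γ } ∪ { δ }
  { γ, ε }  = complement { α, β, δ, ζ }
  { ε, ζ }  = { ζ } ∪ { ε }
  { α, β, γ }  = { β } ∪ { α, γ }
  { α, β, δ }  = { β } ∪ { α, δ }
  { α, β, ε }  = { β } ∪ { α, ε }
  { α, β, ζ }  = { α, ζ } ∪ { β }
  { α, γ, δ }  = { α, γ } ∪ { δ }
  { α, δ, ζ }  = { α, ζ } ∪ { δ }
  { α, ε, ζ }  = { α, ζ } ∪ { α, ε }
  { β, γ, δ }  = { γ } ∪ { β, δ }
  { β, ε, ζ }  = { β, ζ } ∪ { ε }
  { γ, δ, ε }  = { δ, ε } ∪ { γ }
  { γ, δ, ζ }  = { γ } ∪ { δ, ζ }
  { γ, ε, ζ }  = { γ, ζ } ∪ { ε }
  { δ, ε, ζ }  = { δ, ε } ∪ { δ, ζ }
  { α, β, γ, δ }  = { α, γ } ∪ { β, δ }
  { α, β, γ, ε }  = complement { δ, ζ }
  { α, β, ε, ζ }  = { β, ζ } ∪ { α, ε }
  { β, γ, δ, ε }  = complement { α, ζ }
  { β, γ, ε, ζ }  = complement { α, δ }
  { γ, δ, ε, ζ }  = { δ, ε } ∪ { γ, ζ }
  |family| = 63
Pass 5 (1 new):
  { β, γ, ε }  = complement { α, δ, ζ }
  |family| = 64
Pass 6 adds nothing — fixpoint reached.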